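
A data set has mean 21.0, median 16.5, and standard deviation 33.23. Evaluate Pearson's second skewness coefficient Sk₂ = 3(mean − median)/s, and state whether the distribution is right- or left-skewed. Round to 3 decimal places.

0.406, right-skewed

Sk₂ = 3(21.0 − 16.5) / 33.23 = 3 × 4.5000 / 33.23
    = 13.5000 / 33.23 ≈ 0.406
Sk₂ > 0 ⇒ mean > median ⇒ right-skewed (positive skew).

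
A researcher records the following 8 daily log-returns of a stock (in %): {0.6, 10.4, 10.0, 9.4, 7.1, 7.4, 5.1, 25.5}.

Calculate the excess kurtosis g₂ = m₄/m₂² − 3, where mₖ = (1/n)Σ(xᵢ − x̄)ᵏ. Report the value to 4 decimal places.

1.3690

x̄ = 9.4375
Σ(xᵢ − x̄)² = 365.7788 ⇒ m₂ = 45.72234
Σ(xᵢ − x̄)⁴ = 73067.8552 ⇒ m₄ = 9133.48189
m₂² = 2090.53272
g₂ = m₄/m₂² − 3 = 4.36897 − 3 ≈ 1.3690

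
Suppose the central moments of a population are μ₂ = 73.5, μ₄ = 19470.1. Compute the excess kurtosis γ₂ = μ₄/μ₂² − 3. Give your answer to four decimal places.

0.6041

μ₂² = 73.5² = 5402.25000
μ₄/μ₂² = 19470.1 / 5402.25000 = 3.60407
γ₂ = 3.60407 − 3 ≈ 0.6041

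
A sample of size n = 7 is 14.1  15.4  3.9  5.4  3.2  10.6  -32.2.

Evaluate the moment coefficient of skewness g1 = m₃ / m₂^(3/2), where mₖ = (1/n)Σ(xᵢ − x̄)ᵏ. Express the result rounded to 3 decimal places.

-1.663

x̄ = (14.1 + 15.4 + 3.9 + 5.4 + 3.2 + 10.6 - 32.2) / 7 = 2.9143
deviations (xᵢ − x̄): 11.1857, 12.4857, 0.9857, 2.4857, 0.2857, 7.6857, -35.1143
Σ(xᵢ − x̄)² = 1580.3286 ⇒ m₂ = 1580.3286/7 = 225.76122
Σ(xᵢ − x̄)³ = -39480.0414 ⇒ m₃ = -39480.0414/7 = -5640.00591
m₂^(3/2) = 225.76122^(1.5) = 3392.14203
g1 = m₃ / m₂^(3/2) = -5640.00591 / 3392.14203 ≈ -1.663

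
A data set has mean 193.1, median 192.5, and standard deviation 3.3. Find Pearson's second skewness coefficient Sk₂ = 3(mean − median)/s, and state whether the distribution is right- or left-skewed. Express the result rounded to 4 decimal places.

Sk₂ = 3(193.1 − 192.5) / 3.3 = 3 × 0.6000 / 3.3
    = 1.8000 / 3.3 ≈ 0.5455
Sk₂ > 0 ⇒ mean > median ⇒ right-skewed (positive skew).

0.5455, right-skewed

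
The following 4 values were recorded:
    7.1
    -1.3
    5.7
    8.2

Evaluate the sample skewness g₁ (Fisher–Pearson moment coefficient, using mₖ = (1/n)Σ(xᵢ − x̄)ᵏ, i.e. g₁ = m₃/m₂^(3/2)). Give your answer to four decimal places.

x̄ = (7.1 - 1.3 + 5.7 + 8.2) / 4 = 4.9250
deviations (xᵢ − x̄): 2.1750, -6.2250, 0.7750, 3.2750
Σ(xᵢ − x̄)² = 54.8075 ⇒ m₂ = 54.8075/4 = 13.70187
Σ(xᵢ − x̄)³ = -195.3416 ⇒ m₃ = -195.3416/4 = -48.83541
m₂^(3/2) = 13.70187^(1.5) = 50.71892
g₁ = m₃ / m₂^(3/2) = -48.83541 / 50.71892 ≈ -0.9629

-0.9629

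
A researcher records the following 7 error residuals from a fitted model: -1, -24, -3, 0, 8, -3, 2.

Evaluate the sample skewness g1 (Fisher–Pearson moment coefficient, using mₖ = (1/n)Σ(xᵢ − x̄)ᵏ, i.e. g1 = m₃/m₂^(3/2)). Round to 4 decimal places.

x̄ = (-1 - 24 - 3 + 0 + 8 - 3 + 2) / 7 = -3.0000
deviations (xᵢ − x̄): 2.0000, -21.0000, 0.0000, 3.0000, 11.0000, 0.0000, 5.0000
Σ(xᵢ − x̄)² = 600.0000 ⇒ m₂ = 600.0000/7 = 85.71429
Σ(xᵢ − x̄)³ = -7770.0000 ⇒ m₃ = -7770.0000/7 = -1110.00000
m₂^(3/2) = 85.71429^(1.5) = 793.56009
g1 = m₃ / m₂^(3/2) = -1110.00000 / 793.56009 ≈ -1.3988

-1.3988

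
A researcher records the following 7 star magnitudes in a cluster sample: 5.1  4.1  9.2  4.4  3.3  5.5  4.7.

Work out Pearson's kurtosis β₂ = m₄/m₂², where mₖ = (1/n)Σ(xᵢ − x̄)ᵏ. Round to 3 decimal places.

x̄ = 5.1857
Σ(xᵢ − x̄)² = 21.8086 ⇒ m₂ = 3.11551
Σ(xᵢ − x̄)⁴ = 274.1574 ⇒ m₄ = 39.16535
m₂² = 9.70640
β₂ = m₄/m₂² = 39.16535 / 9.70640 ≈ 4.035

4.035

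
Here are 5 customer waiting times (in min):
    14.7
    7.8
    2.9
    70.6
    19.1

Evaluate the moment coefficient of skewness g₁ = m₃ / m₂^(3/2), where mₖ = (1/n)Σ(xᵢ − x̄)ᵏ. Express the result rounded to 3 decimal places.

1.308

x̄ = (14.7 + 7.8 + 2.9 + 70.6 + 19.1) / 5 = 23.0200
deviations (xᵢ − x̄): -8.3200, -15.2200, -20.1200, 47.5800, -3.9200
Σ(xᵢ − x̄)² = 2984.9080 ⇒ m₂ = 2984.9080/5 = 596.98160
Σ(xᵢ − x̄)³ = 95407.5665 ⇒ m₃ = 95407.5665/5 = 19081.51330
m₂^(3/2) = 596.98160^(1.5) = 14586.17496
g₁ = m₃ / m₂^(3/2) = 19081.51330 / 14586.17496 ≈ 1.308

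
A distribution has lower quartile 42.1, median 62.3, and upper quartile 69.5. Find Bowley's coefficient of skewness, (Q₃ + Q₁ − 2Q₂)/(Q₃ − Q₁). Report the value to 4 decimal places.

numerator: Q₃ + Q₁ − 2Q₂ = 69.5 + 42.1 − 2×62.3 = -13.0000
denominator: Q₃ − Q₁ = 69.5 − 42.1 = 27.4000
Bowley skewness = -13.0000 / 27.4000 ≈ -0.4745

-0.4745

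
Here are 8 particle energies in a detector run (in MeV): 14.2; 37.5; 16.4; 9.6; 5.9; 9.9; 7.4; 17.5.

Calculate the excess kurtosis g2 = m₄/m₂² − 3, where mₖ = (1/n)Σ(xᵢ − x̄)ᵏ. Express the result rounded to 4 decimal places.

x̄ = 14.8000
Σ(xᵢ − x̄)² = 710.5200 ⇒ m₂ = 88.81500
Σ(xᵢ − x̄)⁴ = 276164.1348 ⇒ m₄ = 34520.51685
m₂² = 7888.10423
g2 = m₄/m₂² − 3 = 4.37628 − 3 ≈ 1.3763

1.3763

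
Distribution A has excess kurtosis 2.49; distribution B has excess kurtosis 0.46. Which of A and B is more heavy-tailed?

Higher excess kurtosis ⇒ heavier tails relative to the normal distribution.
2.49 vs 0.46: the larger is 2.49, so A has heavier tails.

A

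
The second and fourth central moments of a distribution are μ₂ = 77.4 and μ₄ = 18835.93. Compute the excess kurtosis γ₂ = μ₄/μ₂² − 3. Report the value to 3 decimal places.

μ₂² = 77.4² = 5990.76000
μ₄/μ₂² = 18835.93 / 5990.76000 = 3.14416
γ₂ = 3.14416 − 3 ≈ 0.144

0.144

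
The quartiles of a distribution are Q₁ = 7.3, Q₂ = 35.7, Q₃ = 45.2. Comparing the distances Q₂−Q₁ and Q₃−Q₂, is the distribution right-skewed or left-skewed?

Q₂ − Q₁ = 28.4;  Q₃ − Q₂ = 9.5
Q₂ − Q₁ > Q₃ − Q₂ ⇒ the lower half is more spread out ⇒ left-skewed.

left-skewed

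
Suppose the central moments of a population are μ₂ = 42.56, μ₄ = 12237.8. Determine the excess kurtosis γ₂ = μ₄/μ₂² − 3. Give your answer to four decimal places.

3.7562

μ₂² = 42.56² = 1811.35360
μ₄/μ₂² = 12237.8 / 1811.35360 = 6.75616
γ₂ = 6.75616 − 3 ≈ 3.7562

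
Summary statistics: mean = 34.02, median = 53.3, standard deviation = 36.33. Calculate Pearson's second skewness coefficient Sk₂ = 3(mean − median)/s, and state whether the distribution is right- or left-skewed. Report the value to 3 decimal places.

-1.592, left-skewed

Sk₂ = 3(34.02 − 53.3) / 36.33 = 3 × -19.2800 / 36.33
    = -57.8400 / 36.33 ≈ -1.592
Sk₂ < 0 ⇒ mean < median ⇒ left-skewed (negative skew).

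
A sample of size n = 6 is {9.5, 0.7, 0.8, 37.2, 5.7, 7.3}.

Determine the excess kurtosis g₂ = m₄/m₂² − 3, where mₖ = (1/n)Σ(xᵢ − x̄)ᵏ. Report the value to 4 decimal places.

x̄ = 10.2000
Σ(xᵢ − x̄)² = 936.7600 ⇒ m₂ = 156.12667
Σ(xᵢ − x̄)⁴ = 547874.5828 ⇒ m₄ = 91312.43047
m₂² = 24375.53604
g₂ = m₄/m₂² − 3 = 3.74607 − 3 ≈ 0.7461

0.7461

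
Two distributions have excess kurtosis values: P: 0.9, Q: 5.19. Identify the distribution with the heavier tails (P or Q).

Q

Higher excess kurtosis ⇒ heavier tails relative to the normal distribution.
0.9 vs 5.19: the larger is 5.19, so Q has heavier tails.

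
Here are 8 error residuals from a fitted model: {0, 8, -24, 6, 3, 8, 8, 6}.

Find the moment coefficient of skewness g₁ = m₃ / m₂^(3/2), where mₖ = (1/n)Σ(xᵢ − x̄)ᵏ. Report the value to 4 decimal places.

x̄ = (0 + 8 - 24 + 6 + 3 + 8 + 8 + 6) / 8 = 1.8750
deviations (xᵢ − x̄): -1.8750, 6.1250, -25.8750, 4.1250, 1.1250, 6.1250, 6.1250, 4.1250
Σ(xᵢ − x̄)² = 820.8750 ⇒ m₂ = 820.8750/8 = 102.60938
Σ(xᵢ − x̄)³ = -16499.1563 ⇒ m₃ = -16499.1563/8 = -2062.39453
m₂^(3/2) = 102.60938^(1.5) = 1039.39486
g₁ = m₃ / m₂^(3/2) = -2062.39453 / 1039.39486 ≈ -1.9842

-1.9842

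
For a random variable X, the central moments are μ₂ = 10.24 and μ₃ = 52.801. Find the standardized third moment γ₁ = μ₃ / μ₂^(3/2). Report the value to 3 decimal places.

σ = √μ₂ = √10.24 = 3.20000
σ³ = μ₂^(3/2) = 32.76800
γ₁ = μ₃/σ³ = 52.801 / 32.76800 ≈ 1.611

1.611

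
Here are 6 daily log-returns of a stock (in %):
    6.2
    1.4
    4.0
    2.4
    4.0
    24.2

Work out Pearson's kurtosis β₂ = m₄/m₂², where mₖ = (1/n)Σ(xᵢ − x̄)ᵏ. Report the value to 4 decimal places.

x̄ = 7.0333
Σ(xᵢ − x̄)² = 366.9933 ⇒ m₂ = 61.16556
Σ(xᵢ − x̄)⁴ = 88482.5592 ⇒ m₄ = 14747.09320
m₂² = 3741.22519
β₂ = m₄/m₂² = 14747.09320 / 3741.22519 ≈ 3.9418

3.9418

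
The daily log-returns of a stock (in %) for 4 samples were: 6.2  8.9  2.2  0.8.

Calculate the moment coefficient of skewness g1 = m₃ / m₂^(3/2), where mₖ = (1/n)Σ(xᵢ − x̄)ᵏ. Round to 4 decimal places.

x̄ = (6.2 + 8.9 + 2.2 + 0.8) / 4 = 4.5250
deviations (xᵢ − x̄): 1.6750, 4.3750, -2.3250, -3.7250
Σ(xᵢ − x̄)² = 41.2275 ⇒ m₂ = 41.2275/4 = 10.30688
Σ(xᵢ − x̄)³ = 24.1849 ⇒ m₃ = 24.1849/4 = 6.04622
m₂^(3/2) = 10.30688^(1.5) = 33.08952
g1 = m₃ / m₂^(3/2) = 6.04622 / 33.08952 ≈ 0.1827

0.1827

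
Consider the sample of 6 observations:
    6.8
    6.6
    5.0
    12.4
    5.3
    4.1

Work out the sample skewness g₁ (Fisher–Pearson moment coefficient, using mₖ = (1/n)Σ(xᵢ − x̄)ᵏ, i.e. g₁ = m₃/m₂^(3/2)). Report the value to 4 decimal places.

1.3370

x̄ = (6.8 + 6.6 + 5.0 + 12.4 + 5.3 + 4.1) / 6 = 6.7000
deviations (xᵢ − x̄): 0.1000, -0.1000, -1.7000, 5.7000, -1.4000, -2.6000
Σ(xᵢ − x̄)² = 44.1200 ⇒ m₂ = 44.1200/6 = 7.35333
Σ(xᵢ − x̄)³ = 159.9600 ⇒ m₃ = 159.9600/6 = 26.66000
m₂^(3/2) = 7.35333^(1.5) = 19.94006
g₁ = m₃ / m₂^(3/2) = 26.66000 / 19.94006 ≈ 1.3370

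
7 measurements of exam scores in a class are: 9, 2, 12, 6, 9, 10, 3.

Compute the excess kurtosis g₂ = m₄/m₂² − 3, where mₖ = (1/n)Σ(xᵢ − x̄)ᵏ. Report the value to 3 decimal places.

x̄ = 7.2857
Σ(xᵢ − x̄)² = 83.4286 ⇒ m₂ = 11.91837
Σ(xᵢ − x̄)⁴ = 1686.1458 ⇒ m₄ = 240.87797
m₂² = 142.04748
g₂ = m₄/m₂² − 3 = 1.69576 − 3 ≈ -1.304

-1.304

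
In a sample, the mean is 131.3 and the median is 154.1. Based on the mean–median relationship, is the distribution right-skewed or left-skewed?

mean − median = 131.3 − 154.1 = -22.8
mean < median ⇒ the longer tail is on the left ⇒ left-skewed (negatively skewed).

left-skewed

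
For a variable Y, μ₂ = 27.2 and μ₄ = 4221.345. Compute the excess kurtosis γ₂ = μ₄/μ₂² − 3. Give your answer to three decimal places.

2.706

μ₂² = 27.2² = 739.84000
μ₄/μ₂² = 4221.345 / 739.84000 = 5.70575
γ₂ = 5.70575 − 3 ≈ 2.706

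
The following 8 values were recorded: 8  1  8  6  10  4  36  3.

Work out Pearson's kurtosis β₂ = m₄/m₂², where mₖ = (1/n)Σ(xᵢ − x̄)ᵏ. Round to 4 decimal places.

5.3716

x̄ = 9.5000
Σ(xᵢ − x̄)² = 864.0000 ⇒ m₂ = 108.00000
Σ(xᵢ − x̄)⁴ = 501235.5000 ⇒ m₄ = 62654.43750
m₂² = 11664.00000
β₂ = m₄/m₂² = 62654.43750 / 11664.00000 ≈ 5.3716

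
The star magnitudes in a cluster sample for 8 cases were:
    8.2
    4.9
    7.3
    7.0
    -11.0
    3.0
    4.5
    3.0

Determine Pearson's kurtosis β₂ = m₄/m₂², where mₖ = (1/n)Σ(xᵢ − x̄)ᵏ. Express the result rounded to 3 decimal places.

5.059

x̄ = 3.3625
Σ(xᵢ − x̄)² = 262.3388 ⇒ m₂ = 32.79234
Σ(xᵢ − x̄)⁴ = 43522.3824 ⇒ m₄ = 5440.29780
m₂² = 1075.33781
β₂ = m₄/m₂² = 5440.29780 / 1075.33781 ≈ 5.059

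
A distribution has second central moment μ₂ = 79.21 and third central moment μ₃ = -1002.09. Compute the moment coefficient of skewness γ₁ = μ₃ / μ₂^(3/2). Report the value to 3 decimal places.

-1.421

σ = √μ₂ = √79.21 = 8.90000
σ³ = μ₂^(3/2) = 704.96900
γ₁ = μ₃/σ³ = -1002.09 / 704.96900 ≈ -1.421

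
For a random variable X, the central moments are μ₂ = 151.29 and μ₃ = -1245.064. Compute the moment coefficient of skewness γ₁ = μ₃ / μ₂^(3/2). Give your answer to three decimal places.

-0.669

σ = √μ₂ = √151.29 = 12.30000
σ³ = μ₂^(3/2) = 1860.86700
γ₁ = μ₃/σ³ = -1245.064 / 1860.86700 ≈ -0.669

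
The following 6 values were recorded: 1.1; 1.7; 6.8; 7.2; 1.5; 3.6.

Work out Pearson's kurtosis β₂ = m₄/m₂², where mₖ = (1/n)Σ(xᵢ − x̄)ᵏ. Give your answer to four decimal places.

1.4344

x̄ = 3.6500
Σ(xᵢ − x̄)² = 37.4550 ⇒ m₂ = 6.24250
Σ(xᵢ − x̄)⁴ = 335.3880 ⇒ m₄ = 55.89801
m₂² = 38.96881
β₂ = m₄/m₂² = 55.89801 / 38.96881 ≈ 1.4344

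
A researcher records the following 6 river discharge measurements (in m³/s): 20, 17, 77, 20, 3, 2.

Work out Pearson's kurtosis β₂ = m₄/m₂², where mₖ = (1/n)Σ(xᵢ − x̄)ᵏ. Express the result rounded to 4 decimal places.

x̄ = 23.1667
Σ(xᵢ − x̄)² = 3810.8333 ⇒ m₂ = 635.13889
Σ(xᵢ − x̄)⁴ = 8766341.4861 ⇒ m₄ = 1461056.91435
m₂² = 403401.40818
β₂ = m₄/m₂² = 1461056.91435 / 403401.40818 ≈ 3.6218

3.6218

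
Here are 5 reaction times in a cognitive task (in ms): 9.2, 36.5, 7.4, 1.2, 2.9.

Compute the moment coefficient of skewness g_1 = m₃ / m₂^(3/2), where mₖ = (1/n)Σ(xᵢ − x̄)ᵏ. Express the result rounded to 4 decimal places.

x̄ = (9.2 + 36.5 + 7.4 + 1.2 + 2.9) / 5 = 11.4400
deviations (xᵢ − x̄): -2.2400, 25.0600, -4.0400, -10.2400, -8.5400
Σ(xᵢ − x̄)² = 827.1320 ⇒ m₂ = 827.1320/5 = 165.42640
Σ(xᵢ − x̄)³ = 13964.0138 ⇒ m₃ = 13964.0138/5 = 2792.80277
m₂^(3/2) = 165.42640^(1.5) = 2127.68449
g_1 = m₃ / m₂^(3/2) = 2792.80277 / 2127.68449 ≈ 1.3126

1.3126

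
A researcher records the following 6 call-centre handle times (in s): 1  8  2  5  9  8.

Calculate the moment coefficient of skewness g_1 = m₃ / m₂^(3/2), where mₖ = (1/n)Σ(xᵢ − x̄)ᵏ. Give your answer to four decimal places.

x̄ = (1 + 8 + 2 + 5 + 9 + 8) / 6 = 5.5000
deviations (xᵢ − x̄): -4.5000, 2.5000, -3.5000, -0.5000, 3.5000, 2.5000
Σ(xᵢ − x̄)² = 57.5000 ⇒ m₂ = 57.5000/6 = 9.58333
Σ(xᵢ − x̄)³ = -60.0000 ⇒ m₃ = -60.0000/6 = -10.00000
m₂^(3/2) = 9.58333^(1.5) = 29.66709
g_1 = m₃ / m₂^(3/2) = -10.00000 / 29.66709 ≈ -0.3371

-0.3371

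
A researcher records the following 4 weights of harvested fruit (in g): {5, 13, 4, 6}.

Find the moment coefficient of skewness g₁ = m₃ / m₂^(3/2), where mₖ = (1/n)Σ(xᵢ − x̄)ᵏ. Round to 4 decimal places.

x̄ = (5 + 13 + 4 + 6) / 4 = 7.0000
deviations (xᵢ − x̄): -2.0000, 6.0000, -3.0000, -1.0000
Σ(xᵢ − x̄)² = 50.0000 ⇒ m₂ = 50.0000/4 = 12.50000
Σ(xᵢ − x̄)³ = 180.0000 ⇒ m₃ = 180.0000/4 = 45.00000
m₂^(3/2) = 12.50000^(1.5) = 44.19417
g₁ = m₃ / m₂^(3/2) = 45.00000 / 44.19417 ≈ 1.0182

1.0182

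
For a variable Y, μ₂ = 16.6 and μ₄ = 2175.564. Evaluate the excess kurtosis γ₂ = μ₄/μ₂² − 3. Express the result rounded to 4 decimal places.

μ₂² = 16.6² = 275.56000
μ₄/μ₂² = 2175.564 / 275.56000 = 7.89506
γ₂ = 7.89506 − 3 ≈ 4.8951

4.8951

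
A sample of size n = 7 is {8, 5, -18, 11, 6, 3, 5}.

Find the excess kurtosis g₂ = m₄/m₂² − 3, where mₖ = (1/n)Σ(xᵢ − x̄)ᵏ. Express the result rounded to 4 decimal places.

x̄ = 2.8571
Σ(xᵢ − x̄)² = 546.8571 ⇒ m₂ = 78.12245
Σ(xᵢ − x̄)⁴ = 194478.5423 ⇒ m₄ = 27782.64890
m₂² = 6103.11703
g₂ = m₄/m₂² − 3 = 4.55221 − 3 ≈ 1.5522

1.5522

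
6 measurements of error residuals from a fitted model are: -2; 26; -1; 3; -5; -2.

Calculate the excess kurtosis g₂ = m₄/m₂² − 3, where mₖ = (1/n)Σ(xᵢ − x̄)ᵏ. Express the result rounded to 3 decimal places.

0.843

x̄ = 3.1667
Σ(xᵢ − x̄)² = 658.8333 ⇒ m₂ = 109.80556
Σ(xᵢ − x̄)⁴ = 277992.1528 ⇒ m₄ = 46332.02546
m₂² = 12057.26003
g₂ = m₄/m₂² − 3 = 3.84267 − 3 ≈ 0.843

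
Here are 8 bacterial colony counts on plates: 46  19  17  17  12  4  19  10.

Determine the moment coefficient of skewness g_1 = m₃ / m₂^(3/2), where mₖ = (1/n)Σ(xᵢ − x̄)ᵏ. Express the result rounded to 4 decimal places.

1.4645

x̄ = (46 + 19 + 17 + 17 + 12 + 4 + 19 + 10) / 8 = 18.0000
deviations (xᵢ − x̄): 28.0000, 1.0000, -1.0000, -1.0000, -6.0000, -14.0000, 1.0000, -8.0000
Σ(xᵢ − x̄)² = 1084.0000 ⇒ m₂ = 1084.0000/8 = 135.50000
Σ(xᵢ − x̄)³ = 18480.0000 ⇒ m₃ = 18480.0000/8 = 2310.00000
m₂^(3/2) = 135.50000^(1.5) = 1577.28053
g_1 = m₃ / m₂^(3/2) = 2310.00000 / 1577.28053 ≈ 1.4645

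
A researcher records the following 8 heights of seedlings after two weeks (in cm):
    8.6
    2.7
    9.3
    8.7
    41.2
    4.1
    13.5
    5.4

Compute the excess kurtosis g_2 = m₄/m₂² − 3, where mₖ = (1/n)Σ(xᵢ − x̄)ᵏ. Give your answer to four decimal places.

2.3191

x̄ = 11.6875
Σ(xᵢ − x̄)² = 1076.3088 ⇒ m₂ = 134.53859
Σ(xᵢ − x̄)⁴ = 770235.0910 ⇒ m₄ = 96279.38637
m₂² = 18100.63321
g_2 = m₄/m₂² − 3 = 5.31912 − 3 ≈ 2.3191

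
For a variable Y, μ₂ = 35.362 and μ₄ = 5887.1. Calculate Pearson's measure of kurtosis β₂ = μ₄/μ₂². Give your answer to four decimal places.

4.7079

μ₂² = 35.362² = 1250.47104
μ₄/μ₂² = 5887.1 / 1250.47104 = 4.70791
β₂ ≈ 4.7079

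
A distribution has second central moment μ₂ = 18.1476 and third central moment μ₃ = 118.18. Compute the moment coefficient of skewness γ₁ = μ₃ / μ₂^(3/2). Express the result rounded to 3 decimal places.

σ = √μ₂ = √18.1476 = 4.26000
σ³ = μ₂^(3/2) = 77.30878
γ₁ = μ₃/σ³ = 118.18 / 77.30878 ≈ 1.529

1.529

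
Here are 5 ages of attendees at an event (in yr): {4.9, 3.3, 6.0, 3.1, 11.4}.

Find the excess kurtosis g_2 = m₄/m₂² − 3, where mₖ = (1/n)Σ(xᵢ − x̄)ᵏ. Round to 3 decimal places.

-0.344

x̄ = 5.7400
Σ(xᵢ − x̄)² = 45.7320 ⇒ m₂ = 9.14640
Σ(xᵢ − x̄)⁴ = 1110.8028 ⇒ m₄ = 222.16056
m₂² = 83.65663
g_2 = m₄/m₂² − 3 = 2.65562 − 3 ≈ -0.344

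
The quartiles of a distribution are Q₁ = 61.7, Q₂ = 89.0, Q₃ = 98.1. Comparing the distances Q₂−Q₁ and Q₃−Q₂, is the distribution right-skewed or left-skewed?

left-skewed

Q₂ − Q₁ = 27.3;  Q₃ − Q₂ = 9.1
Q₂ − Q₁ > Q₃ − Q₂ ⇒ the lower half is more spread out ⇒ left-skewed.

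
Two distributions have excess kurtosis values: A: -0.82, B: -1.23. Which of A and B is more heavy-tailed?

Higher excess kurtosis ⇒ heavier tails relative to the normal distribution.
-0.82 vs -1.23: the larger is -0.82, so A has heavier tails.

A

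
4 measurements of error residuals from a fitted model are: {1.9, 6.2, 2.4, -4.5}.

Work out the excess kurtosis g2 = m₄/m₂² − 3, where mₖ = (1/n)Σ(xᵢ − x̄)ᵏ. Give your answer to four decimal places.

x̄ = 1.5000
Σ(xᵢ − x̄)² = 59.0600 ⇒ m₂ = 14.76500
Σ(xᵢ − x̄)⁴ = 1784.6498 ⇒ m₄ = 446.16245
m₂² = 218.00523
g2 = m₄/m₂² − 3 = 2.04657 − 3 ≈ -0.9534

-0.9534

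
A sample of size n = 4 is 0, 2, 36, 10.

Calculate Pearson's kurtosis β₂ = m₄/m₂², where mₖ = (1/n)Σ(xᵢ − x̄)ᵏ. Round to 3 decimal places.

2.136

x̄ = 12.0000
Σ(xᵢ − x̄)² = 824.0000 ⇒ m₂ = 206.00000
Σ(xᵢ − x̄)⁴ = 362528.0000 ⇒ m₄ = 90632.00000
m₂² = 42436.00000
β₂ = m₄/m₂² = 90632.00000 / 42436.00000 ≈ 2.136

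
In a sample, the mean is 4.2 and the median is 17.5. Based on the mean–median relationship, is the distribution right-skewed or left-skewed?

mean − median = 4.2 − 17.5 = -13.3
mean < median ⇒ the longer tail is on the left ⇒ left-skewed (negatively skewed).

left-skewed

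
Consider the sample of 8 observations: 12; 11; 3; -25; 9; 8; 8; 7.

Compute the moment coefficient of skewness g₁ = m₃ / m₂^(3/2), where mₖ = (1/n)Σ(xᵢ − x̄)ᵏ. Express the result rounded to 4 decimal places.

x̄ = (12 + 11 + 3 - 25 + 9 + 8 + 8 + 7) / 8 = 4.1250
deviations (xᵢ − x̄): 7.8750, 6.8750, -1.1250, -29.1250, 4.8750, 3.8750, 3.8750, 2.8750
Σ(xᵢ − x̄)² = 1020.8750 ⇒ m₂ = 1020.8750/8 = 127.60938
Σ(xᵢ − x̄)³ = -23637.8438 ⇒ m₃ = -23637.8438/8 = -2954.73047
m₂^(3/2) = 127.60938^(1.5) = 1441.53062
g₁ = m₃ / m₂^(3/2) = -2954.73047 / 1441.53062 ≈ -2.0497

-2.0497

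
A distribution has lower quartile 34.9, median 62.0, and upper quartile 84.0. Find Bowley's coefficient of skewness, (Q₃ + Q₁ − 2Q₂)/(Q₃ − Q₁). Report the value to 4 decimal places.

-0.1039

numerator: Q₃ + Q₁ − 2Q₂ = 84.0 + 34.9 − 2×62.0 = -5.1000
denominator: Q₃ − Q₁ = 84.0 − 34.9 = 49.1000
Bowley skewness = -5.1000 / 49.1000 ≈ -0.1039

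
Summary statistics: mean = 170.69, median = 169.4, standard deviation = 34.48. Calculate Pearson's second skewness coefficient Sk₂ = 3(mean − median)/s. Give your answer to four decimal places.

0.1122

Sk₂ = 3(170.69 − 169.4) / 34.48 = 3 × 1.2900 / 34.48
    = 3.8700 / 34.48 ≈ 0.1122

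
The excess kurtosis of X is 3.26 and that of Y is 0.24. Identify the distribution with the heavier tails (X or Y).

Higher excess kurtosis ⇒ heavier tails relative to the normal distribution.
3.26 vs 0.24: the larger is 3.26, so X has heavier tails.

X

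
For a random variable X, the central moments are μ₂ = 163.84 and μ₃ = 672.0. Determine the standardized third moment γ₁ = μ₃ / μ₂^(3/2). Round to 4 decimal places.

σ = √μ₂ = √163.84 = 12.80000
σ³ = μ₂^(3/2) = 2097.15200
γ₁ = μ₃/σ³ = 672.0 / 2097.15200 ≈ 0.3204

0.3204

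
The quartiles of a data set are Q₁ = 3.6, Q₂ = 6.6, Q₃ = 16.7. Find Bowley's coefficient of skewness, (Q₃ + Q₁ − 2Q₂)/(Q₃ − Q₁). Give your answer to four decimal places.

numerator: Q₃ + Q₁ − 2Q₂ = 16.7 + 3.6 − 2×6.6 = 7.1000
denominator: Q₃ − Q₁ = 16.7 − 3.6 = 13.1000
Bowley skewness = 7.1000 / 13.1000 ≈ 0.5420

0.5420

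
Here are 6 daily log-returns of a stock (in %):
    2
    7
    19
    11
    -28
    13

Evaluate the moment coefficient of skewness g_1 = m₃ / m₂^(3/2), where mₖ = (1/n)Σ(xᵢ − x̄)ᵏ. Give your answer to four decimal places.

-1.3349

x̄ = (2 + 7 + 19 + 11 - 28 + 13) / 6 = 4.0000
deviations (xᵢ − x̄): -2.0000, 3.0000, 15.0000, 7.0000, -32.0000, 9.0000
Σ(xᵢ − x̄)² = 1392.0000 ⇒ m₂ = 1392.0000/6 = 232.00000
Σ(xᵢ − x̄)³ = -28302.0000 ⇒ m₃ = -28302.0000/6 = -4717.00000
m₂^(3/2) = 232.00000^(1.5) = 3533.71872
g_1 = m₃ / m₂^(3/2) = -4717.00000 / 3533.71872 ≈ -1.3349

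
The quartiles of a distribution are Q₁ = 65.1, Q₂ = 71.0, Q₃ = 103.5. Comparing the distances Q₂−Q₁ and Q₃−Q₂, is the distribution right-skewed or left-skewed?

right-skewed

Q₂ − Q₁ = 5.9;  Q₃ − Q₂ = 32.5
Q₃ − Q₂ > Q₂ − Q₁ ⇒ the upper half is more spread out ⇒ right-skewed.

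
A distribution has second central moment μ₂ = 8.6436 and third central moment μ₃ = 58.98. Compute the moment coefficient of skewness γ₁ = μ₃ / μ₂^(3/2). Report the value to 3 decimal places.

σ = √μ₂ = √8.6436 = 2.94000
σ³ = μ₂^(3/2) = 25.41218
γ₁ = μ₃/σ³ = 58.98 / 25.41218 ≈ 2.321

2.321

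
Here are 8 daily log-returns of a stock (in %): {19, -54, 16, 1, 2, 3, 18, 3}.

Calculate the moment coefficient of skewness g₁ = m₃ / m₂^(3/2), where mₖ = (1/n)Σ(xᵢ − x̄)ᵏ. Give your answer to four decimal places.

-1.7872

x̄ = (19 - 54 + 16 + 1 + 2 + 3 + 18 + 3) / 8 = 1.0000
deviations (xᵢ − x̄): 18.0000, -55.0000, 15.0000, 0.0000, 1.0000, 2.0000, 17.0000, 2.0000
Σ(xᵢ − x̄)² = 3872.0000 ⇒ m₂ = 3872.0000/8 = 484.00000
Σ(xᵢ − x̄)³ = -152238.0000 ⇒ m₃ = -152238.0000/8 = -19029.75000
m₂^(3/2) = 484.00000^(1.5) = 10648.00000
g₁ = m₃ / m₂^(3/2) = -19029.75000 / 10648.00000 ≈ -1.7872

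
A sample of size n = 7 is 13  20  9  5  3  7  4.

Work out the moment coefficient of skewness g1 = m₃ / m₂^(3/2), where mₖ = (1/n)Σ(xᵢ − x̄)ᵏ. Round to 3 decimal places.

0.964

x̄ = (13 + 20 + 9 + 5 + 3 + 7 + 4) / 7 = 8.7143
deviations (xᵢ − x̄): 4.2857, 11.2857, 0.2857, -3.7143, -5.7143, -1.7143, -4.7143
Σ(xᵢ − x̄)² = 217.4286 ⇒ m₂ = 217.4286/7 = 31.06122
Σ(xᵢ − x̄)³ = 1168.5306 ⇒ m₃ = 1168.5306/7 = 166.93294
m₂^(3/2) = 31.06122^(1.5) = 173.11227
g1 = m₃ / m₂^(3/2) = 166.93294 / 173.11227 ≈ 0.964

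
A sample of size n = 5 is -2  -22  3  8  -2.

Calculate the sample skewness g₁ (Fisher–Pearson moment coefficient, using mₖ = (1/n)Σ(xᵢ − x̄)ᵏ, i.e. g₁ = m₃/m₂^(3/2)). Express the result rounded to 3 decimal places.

-1.001

x̄ = (-2 - 22 + 3 + 8 - 2) / 5 = -3.0000
deviations (xᵢ − x̄): 1.0000, -19.0000, 6.0000, 11.0000, 1.0000
Σ(xᵢ − x̄)² = 520.0000 ⇒ m₂ = 520.0000/5 = 104.00000
Σ(xᵢ − x̄)³ = -5310.0000 ⇒ m₃ = -5310.0000/5 = -1062.00000
m₂^(3/2) = 104.00000^(1.5) = 1060.59606
g₁ = m₃ / m₂^(3/2) = -1062.00000 / 1060.59606 ≈ -1.001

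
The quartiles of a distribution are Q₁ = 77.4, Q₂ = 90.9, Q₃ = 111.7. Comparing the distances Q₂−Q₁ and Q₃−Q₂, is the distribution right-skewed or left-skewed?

Q₂ − Q₁ = 13.5;  Q₃ − Q₂ = 20.8
Q₃ − Q₂ > Q₂ − Q₁ ⇒ the upper half is more spread out ⇒ right-skewed.

right-skewed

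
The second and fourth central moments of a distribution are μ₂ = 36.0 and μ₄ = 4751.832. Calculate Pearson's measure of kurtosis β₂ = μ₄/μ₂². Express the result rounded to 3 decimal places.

3.667

μ₂² = 36.0² = 1296.00000
μ₄/μ₂² = 4751.832 / 1296.00000 = 3.66654
β₂ ≈ 3.667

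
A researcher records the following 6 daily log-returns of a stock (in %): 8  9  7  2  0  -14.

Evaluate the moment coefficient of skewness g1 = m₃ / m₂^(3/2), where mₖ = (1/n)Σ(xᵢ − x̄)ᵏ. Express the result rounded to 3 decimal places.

x̄ = (8 + 9 + 7 + 2 + 0 - 14) / 6 = 2.0000
deviations (xᵢ − x̄): 6.0000, 7.0000, 5.0000, 0.0000, -2.0000, -16.0000
Σ(xᵢ − x̄)² = 370.0000 ⇒ m₂ = 370.0000/6 = 61.66667
Σ(xᵢ − x̄)³ = -3420.0000 ⇒ m₃ = -3420.0000/6 = -570.00000
m₂^(3/2) = 61.66667^(1.5) = 484.25678
g1 = m₃ / m₂^(3/2) = -570.00000 / 484.25678 ≈ -1.177

-1.177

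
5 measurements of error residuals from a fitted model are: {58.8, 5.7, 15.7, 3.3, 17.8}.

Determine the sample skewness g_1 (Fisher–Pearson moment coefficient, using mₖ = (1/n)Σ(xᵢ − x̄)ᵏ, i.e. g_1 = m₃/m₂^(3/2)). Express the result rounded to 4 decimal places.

x̄ = (58.8 + 5.7 + 15.7 + 3.3 + 17.8) / 5 = 20.2600
deviations (xᵢ − x̄): 38.5400, -14.5600, -4.5600, -16.9600, -2.4600
Σ(xᵢ − x̄)² = 2011.8120 ⇒ m₂ = 2011.8120/5 = 402.36240
Σ(xᵢ − x̄)³ = 49169.9458 ⇒ m₃ = 49169.9458/5 = 9833.98915
m₂^(3/2) = 402.36240^(1.5) = 8070.97654
g_1 = m₃ / m₂^(3/2) = 9833.98915 / 8070.97654 ≈ 1.2184

1.2184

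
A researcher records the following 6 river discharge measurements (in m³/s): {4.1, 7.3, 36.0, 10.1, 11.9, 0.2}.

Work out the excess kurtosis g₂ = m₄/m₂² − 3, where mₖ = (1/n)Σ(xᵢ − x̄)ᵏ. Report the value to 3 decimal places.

0.493

x̄ = 11.6000
Σ(xᵢ − x̄)² = 802.4000 ⇒ m₂ = 133.73333
Σ(xᵢ − x̄)⁴ = 374854.1444 ⇒ m₄ = 62475.69073
m₂² = 17884.60444
g₂ = m₄/m₂² − 3 = 3.49327 − 3 ≈ 0.493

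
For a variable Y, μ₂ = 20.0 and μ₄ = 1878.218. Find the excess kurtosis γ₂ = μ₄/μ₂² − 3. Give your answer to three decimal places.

μ₂² = 20.0² = 400.00000
μ₄/μ₂² = 1878.218 / 400.00000 = 4.69555
γ₂ = 4.69555 − 3 ≈ 1.696

1.696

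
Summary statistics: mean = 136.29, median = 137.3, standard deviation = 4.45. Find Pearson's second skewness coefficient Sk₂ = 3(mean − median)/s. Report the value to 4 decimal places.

-0.6809

Sk₂ = 3(136.29 − 137.3) / 4.45 = 3 × -1.0100 / 4.45
    = -3.0300 / 4.45 ≈ -0.6809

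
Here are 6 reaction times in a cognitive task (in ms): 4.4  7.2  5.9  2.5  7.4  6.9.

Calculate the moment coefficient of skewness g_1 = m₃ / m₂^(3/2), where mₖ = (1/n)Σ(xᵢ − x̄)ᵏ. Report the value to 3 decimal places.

x̄ = (4.4 + 7.2 + 5.9 + 2.5 + 7.4 + 6.9) / 6 = 5.7167
deviations (xᵢ − x̄): -1.3167, 1.4833, 0.1833, -3.2167, 1.6833, 1.1833
Σ(xᵢ − x̄)² = 18.5483 ⇒ m₂ = 18.5483/6 = 3.09139
Σ(xᵢ − x̄)³ = -25.8684 ⇒ m₃ = -25.8684/6 = -4.31141
m₂^(3/2) = 3.09139^(1.5) = 5.43539
g_1 = m₃ / m₂^(3/2) = -4.31141 / 5.43539 ≈ -0.793

-0.793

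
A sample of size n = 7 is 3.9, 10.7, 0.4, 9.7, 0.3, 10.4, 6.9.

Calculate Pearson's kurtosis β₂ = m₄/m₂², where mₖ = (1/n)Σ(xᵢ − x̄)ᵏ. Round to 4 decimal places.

x̄ = 6.0429
Σ(xᵢ − x̄)² = 124.1971 ⇒ m₂ = 17.74245
Σ(xᵢ − x̄)⁴ = 3132.9475 ⇒ m₄ = 447.56393
m₂² = 314.79450
β₂ = m₄/m₂² = 447.56393 / 314.79450 ≈ 1.4218

1.4218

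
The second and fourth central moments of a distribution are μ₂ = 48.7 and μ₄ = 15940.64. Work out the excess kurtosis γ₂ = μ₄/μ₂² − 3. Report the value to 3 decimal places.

μ₂² = 48.7² = 2371.69000
μ₄/μ₂² = 15940.64 / 2371.69000 = 6.72122
γ₂ = 6.72122 − 3 ≈ 3.721

3.721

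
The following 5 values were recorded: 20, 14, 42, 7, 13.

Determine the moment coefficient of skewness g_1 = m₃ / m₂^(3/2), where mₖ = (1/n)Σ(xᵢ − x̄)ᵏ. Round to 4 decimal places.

1.0842

x̄ = (20 + 14 + 42 + 7 + 13) / 5 = 19.2000
deviations (xᵢ − x̄): 0.8000, -5.2000, 22.8000, -12.2000, -6.2000
Σ(xᵢ − x̄)² = 734.8000 ⇒ m₂ = 734.8000/5 = 146.96000
Σ(xᵢ − x̄)³ = 9658.0800 ⇒ m₃ = 9658.0800/5 = 1931.61600
m₂^(3/2) = 146.96000^(1.5) = 1781.55287
g_1 = m₃ / m₂^(3/2) = 1931.61600 / 1781.55287 ≈ 1.0842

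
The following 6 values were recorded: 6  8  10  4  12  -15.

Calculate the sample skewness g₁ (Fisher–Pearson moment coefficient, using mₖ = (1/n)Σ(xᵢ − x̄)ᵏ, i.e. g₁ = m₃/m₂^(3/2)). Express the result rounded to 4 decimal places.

-1.4635

x̄ = (6 + 8 + 10 + 4 + 12 - 15) / 6 = 4.1667
deviations (xᵢ − x̄): 1.8333, 3.8333, 5.8333, -0.1667, 7.8333, -19.1667
Σ(xᵢ − x̄)² = 480.8333 ⇒ m₂ = 480.8333/6 = 80.13889
Σ(xᵢ − x̄)³ = -6299.4444 ⇒ m₃ = -6299.4444/6 = -1049.90741
m₂^(3/2) = 80.13889^(1.5) = 717.40595
g₁ = m₃ / m₂^(3/2) = -1049.90741 / 717.40595 ≈ -1.4635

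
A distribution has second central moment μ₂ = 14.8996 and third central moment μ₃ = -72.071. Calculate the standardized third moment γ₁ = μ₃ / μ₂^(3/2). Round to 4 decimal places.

σ = √μ₂ = √14.8996 = 3.86000
σ³ = μ₂^(3/2) = 57.51246
γ₁ = μ₃/σ³ = -72.071 / 57.51246 ≈ -1.2531

-1.2531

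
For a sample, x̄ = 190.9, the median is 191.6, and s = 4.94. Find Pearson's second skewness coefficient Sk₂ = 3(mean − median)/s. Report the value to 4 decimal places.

-0.4251

Sk₂ = 3(190.9 − 191.6) / 4.94 = 3 × -0.7000 / 4.94
    = -2.1000 / 4.94 ≈ -0.4251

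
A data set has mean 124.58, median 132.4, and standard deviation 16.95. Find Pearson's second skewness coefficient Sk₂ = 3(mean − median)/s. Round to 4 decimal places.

Sk₂ = 3(124.58 − 132.4) / 16.95 = 3 × -7.8200 / 16.95
    = -23.4600 / 16.95 ≈ -1.3841

-1.3841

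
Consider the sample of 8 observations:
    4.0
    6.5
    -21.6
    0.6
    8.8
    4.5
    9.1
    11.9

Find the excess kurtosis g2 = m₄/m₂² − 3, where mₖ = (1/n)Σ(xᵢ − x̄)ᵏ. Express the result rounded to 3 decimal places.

x̄ = 2.9750
Σ(xᵢ − x̄)² = 776.4750 ⇒ m₂ = 97.05938
Σ(xᵢ − x̄)⁴ = 373828.6530 ⇒ m₄ = 46728.58162
m₂² = 9420.52228
g2 = m₄/m₂² − 3 = 4.96030 − 3 ≈ 1.960

1.960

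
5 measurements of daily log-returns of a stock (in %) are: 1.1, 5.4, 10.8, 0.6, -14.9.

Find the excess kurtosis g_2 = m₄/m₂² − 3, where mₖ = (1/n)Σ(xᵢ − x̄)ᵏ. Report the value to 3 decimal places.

x̄ = 0.6000
Σ(xᵢ − x̄)² = 367.5800 ⇒ m₂ = 73.51600
Σ(xᵢ − x̄)⁴ = 69075.2882 ⇒ m₄ = 13815.05764
m₂² = 5404.60226
g_2 = m₄/m₂² − 3 = 2.55617 − 3 ≈ -0.444

-0.444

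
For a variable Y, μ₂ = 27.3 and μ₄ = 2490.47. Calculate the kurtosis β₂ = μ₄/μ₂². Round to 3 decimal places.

μ₂² = 27.3² = 745.29000
μ₄/μ₂² = 2490.47 / 745.29000 = 3.34161
β₂ ≈ 3.342

3.342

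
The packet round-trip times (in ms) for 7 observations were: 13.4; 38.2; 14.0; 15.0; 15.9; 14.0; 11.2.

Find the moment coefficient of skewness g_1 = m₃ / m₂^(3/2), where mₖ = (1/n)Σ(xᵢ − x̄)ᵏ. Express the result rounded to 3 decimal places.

x̄ = (13.4 + 38.2 + 14.0 + 15.0 + 15.9 + 14.0 + 11.2) / 7 = 17.3857
deviations (xᵢ − x̄): -3.9857, 20.8143, -3.3857, -2.3857, -1.4857, -3.3857, -6.1857
Σ(xᵢ − x̄)² = 518.2086 ⇒ m₂ = 518.2086/7 = 74.02980
Σ(xᵢ − x̄)³ = 8622.9860 ⇒ m₃ = 8622.9860/7 = 1231.85514
m₂^(3/2) = 74.02980^(1.5) = 636.95658
g_1 = m₃ / m₂^(3/2) = 1231.85514 / 636.95658 ≈ 1.934

1.934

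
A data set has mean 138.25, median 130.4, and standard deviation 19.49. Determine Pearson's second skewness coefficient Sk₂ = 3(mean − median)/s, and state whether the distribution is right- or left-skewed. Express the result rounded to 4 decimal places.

Sk₂ = 3(138.25 − 130.4) / 19.49 = 3 × 7.8500 / 19.49
    = 23.5500 / 19.49 ≈ 1.2083
Sk₂ > 0 ⇒ mean > median ⇒ right-skewed (positive skew).

1.2083, right-skewed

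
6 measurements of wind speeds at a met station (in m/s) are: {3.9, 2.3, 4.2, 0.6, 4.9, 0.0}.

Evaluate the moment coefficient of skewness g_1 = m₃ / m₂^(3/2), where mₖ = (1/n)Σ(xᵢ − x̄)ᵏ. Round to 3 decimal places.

x̄ = (3.9 + 2.3 + 4.2 + 0.6 + 4.9 + 0.0) / 6 = 2.6500
deviations (xᵢ − x̄): 1.2500, -0.3500, 1.5500, -2.0500, 2.2500, -2.6500
Σ(xᵢ − x̄)² = 20.3750 ⇒ m₂ = 20.3750/6 = 3.39583
Σ(xᵢ − x̄)³ = -10.2000 ⇒ m₃ = -10.2000/6 = -1.70000
m₂^(3/2) = 3.39583^(1.5) = 6.25777
g_1 = m₃ / m₂^(3/2) = -1.70000 / 6.25777 ≈ -0.272

-0.272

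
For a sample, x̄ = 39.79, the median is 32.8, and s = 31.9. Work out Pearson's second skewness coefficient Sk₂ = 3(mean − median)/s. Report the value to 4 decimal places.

0.6574

Sk₂ = 3(39.79 − 32.8) / 31.9 = 3 × 6.9900 / 31.9
    = 20.9700 / 31.9 ≈ 0.6574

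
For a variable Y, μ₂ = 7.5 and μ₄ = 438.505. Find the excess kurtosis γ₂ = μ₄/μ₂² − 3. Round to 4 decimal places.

μ₂² = 7.5² = 56.25000
μ₄/μ₂² = 438.505 / 56.25000 = 7.79564
γ₂ = 7.79564 − 3 ≈ 4.7956

4.7956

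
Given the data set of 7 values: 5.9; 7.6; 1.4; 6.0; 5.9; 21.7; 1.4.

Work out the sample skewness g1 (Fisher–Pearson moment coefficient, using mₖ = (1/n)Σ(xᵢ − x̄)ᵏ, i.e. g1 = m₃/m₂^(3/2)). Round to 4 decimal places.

1.5119

x̄ = (5.9 + 7.6 + 1.4 + 6.0 + 5.9 + 21.7 + 1.4) / 7 = 7.1286
deviations (xᵢ − x̄): -1.2286, 0.4714, -5.7286, -1.1286, -1.2286, 14.5714, -5.7286
Σ(xᵢ − x̄)² = 282.4743 ⇒ m₂ = 282.4743/7 = 40.35347
Σ(xᵢ − x̄)³ = 2712.8758 ⇒ m₃ = 2712.8758/7 = 387.55368
m₂^(3/2) = 40.35347^(1.5) = 256.34292
g1 = m₃ / m₂^(3/2) = 387.55368 / 256.34292 ≈ 1.5119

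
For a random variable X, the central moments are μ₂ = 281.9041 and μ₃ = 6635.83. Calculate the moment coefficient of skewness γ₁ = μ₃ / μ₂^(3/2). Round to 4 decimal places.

1.4020

σ = √μ₂ = √281.9041 = 16.79000
σ³ = μ₂^(3/2) = 4733.16984
γ₁ = μ₃/σ³ = 6635.83 / 4733.16984 ≈ 1.4020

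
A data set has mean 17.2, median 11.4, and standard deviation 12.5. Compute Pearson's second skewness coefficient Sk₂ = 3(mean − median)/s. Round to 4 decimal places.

1.3920

Sk₂ = 3(17.2 − 11.4) / 12.5 = 3 × 5.8000 / 12.5
    = 17.4000 / 12.5 ≈ 1.3920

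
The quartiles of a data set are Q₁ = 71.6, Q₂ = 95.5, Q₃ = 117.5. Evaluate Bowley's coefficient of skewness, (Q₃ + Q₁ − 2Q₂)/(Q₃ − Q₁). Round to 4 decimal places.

numerator: Q₃ + Q₁ − 2Q₂ = 117.5 + 71.6 − 2×95.5 = -1.9000
denominator: Q₃ − Q₁ = 117.5 − 71.6 = 45.9000
Bowley skewness = -1.9000 / 45.9000 ≈ -0.0414

-0.0414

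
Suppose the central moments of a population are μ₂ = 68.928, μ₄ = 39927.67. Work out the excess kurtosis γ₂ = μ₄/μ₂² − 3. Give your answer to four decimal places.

5.4039

μ₂² = 68.928² = 4751.06918
μ₄/μ₂² = 39927.67 / 4751.06918 = 8.40393
γ₂ = 8.40393 − 3 ≈ 5.4039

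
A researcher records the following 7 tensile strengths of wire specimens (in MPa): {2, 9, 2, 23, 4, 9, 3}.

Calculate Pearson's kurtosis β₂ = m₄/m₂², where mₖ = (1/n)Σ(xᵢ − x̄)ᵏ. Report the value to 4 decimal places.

3.7478

x̄ = 7.4286
Σ(xᵢ − x̄)² = 337.7143 ⇒ m₂ = 48.24490
Σ(xᵢ − x̄)⁴ = 61063.3120 ⇒ m₄ = 8723.33028
m₂² = 2327.57018
β₂ = m₄/m₂² = 8723.33028 / 2327.57018 ≈ 3.7478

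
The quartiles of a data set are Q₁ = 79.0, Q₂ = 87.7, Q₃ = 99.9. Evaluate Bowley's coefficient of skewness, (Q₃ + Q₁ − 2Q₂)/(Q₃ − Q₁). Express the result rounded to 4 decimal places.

numerator: Q₃ + Q₁ − 2Q₂ = 99.9 + 79.0 − 2×87.7 = 3.5000
denominator: Q₃ − Q₁ = 99.9 − 79.0 = 20.9000
Bowley skewness = 3.5000 / 20.9000 ≈ 0.1675

0.1675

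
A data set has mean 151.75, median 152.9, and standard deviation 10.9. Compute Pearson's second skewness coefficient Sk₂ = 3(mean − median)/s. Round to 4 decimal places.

Sk₂ = 3(151.75 − 152.9) / 10.9 = 3 × -1.1500 / 10.9
    = -3.4500 / 10.9 ≈ -0.3165

-0.3165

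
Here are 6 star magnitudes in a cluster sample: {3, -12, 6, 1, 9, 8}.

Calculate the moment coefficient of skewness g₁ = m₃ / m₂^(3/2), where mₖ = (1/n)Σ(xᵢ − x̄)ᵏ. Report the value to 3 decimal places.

-1.226

x̄ = (3 - 12 + 6 + 1 + 9 + 8) / 6 = 2.5000
deviations (xᵢ − x̄): 0.5000, -14.5000, 3.5000, -1.5000, 6.5000, 5.5000
Σ(xᵢ − x̄)² = 297.5000 ⇒ m₂ = 297.5000/6 = 49.58333
Σ(xᵢ − x̄)³ = -2568.0000 ⇒ m₃ = -2568.0000/6 = -428.00000
m₂^(3/2) = 49.58333^(1.5) = 349.14319
g₁ = m₃ / m₂^(3/2) = -428.00000 / 349.14319 ≈ -1.226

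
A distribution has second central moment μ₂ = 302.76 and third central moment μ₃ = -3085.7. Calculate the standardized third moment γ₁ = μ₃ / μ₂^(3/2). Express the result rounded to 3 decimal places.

-0.586

σ = √μ₂ = √302.76 = 17.40000
σ³ = μ₂^(3/2) = 5268.02400
γ₁ = μ₃/σ³ = -3085.7 / 5268.02400 ≈ -0.586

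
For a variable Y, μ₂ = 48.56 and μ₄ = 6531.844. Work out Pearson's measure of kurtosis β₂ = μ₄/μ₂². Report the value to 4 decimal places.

2.7700

μ₂² = 48.56² = 2358.07360
μ₄/μ₂² = 6531.844 / 2358.07360 = 2.76999
β₂ ≈ 2.7700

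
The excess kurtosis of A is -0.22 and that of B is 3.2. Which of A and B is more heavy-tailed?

Higher excess kurtosis ⇒ heavier tails relative to the normal distribution.
-0.22 vs 3.2: the larger is 3.2, so B has heavier tails. (B is leptokurtic — heavier-than-normal tails; the other is platykurtic.)

B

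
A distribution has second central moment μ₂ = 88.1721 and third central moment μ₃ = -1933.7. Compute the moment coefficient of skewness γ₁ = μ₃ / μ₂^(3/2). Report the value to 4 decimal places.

-2.3356

σ = √μ₂ = √88.1721 = 9.39000
σ³ = μ₂^(3/2) = 827.93602
γ₁ = μ₃/σ³ = -1933.7 / 827.93602 ≈ -2.3356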